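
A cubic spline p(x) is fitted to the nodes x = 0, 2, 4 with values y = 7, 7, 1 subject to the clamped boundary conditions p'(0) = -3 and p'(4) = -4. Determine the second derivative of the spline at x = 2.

With M_i denoting the second derivative at x_i, h_i = 2, 2, and Δ_i = (y_(i+1) − y_i)/h_i = 0, -3:
  2·M_0 + 8·M_1 + 2·M_2 = 6(Δ_1 - Δ_0) = -18
Clamped end conditions give two more equations: 2h_0·M_0 + h_0·M_1 = 6(Δ_0 - p'(0)) = 18 and h_1·M_1 + 2h_1·M_2 = 6(p'(4) - Δ_1) = -6.
Solving: M_0 = 13/2, M_1 = -4, M_2 = 1/2.

-4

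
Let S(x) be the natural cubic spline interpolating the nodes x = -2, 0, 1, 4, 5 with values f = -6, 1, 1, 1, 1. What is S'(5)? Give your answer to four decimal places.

With M_i denoting the second derivative at x_i, h_i = 2, 1, 3, 1, and Δ_i = (y_(i+1) − y_i)/h_i = 7/2, 0, 0, 0:
  2·M_0 + 6·M_1 + 1·M_2 = 6(Δ_1 - Δ_0) = -21
  1·M_1 + 8·M_2 + 3·M_3 = 6(Δ_2 - Δ_1) = 0
  3·M_2 + 8·M_3 + 1·M_4 = 6(Δ_3 - Δ_2) = 0
Natural end conditions: M_0 = M_4 = 0.
Hence M_0 = 0, M_1 = -165/46, M_2 = 12/23, M_3 = -9/46, M_4 = 0.
On [4, 5], S'(x) = b_3 + 2c_3·(x - 4) + 3d_3·(x - 4)² with b_3 = Δ_3 - h_3(2M_3 + M_4)/6 = 3/46, c_3 = M_3/2 = -9/92, d_3 = (M_4 - M_3)/(6h_3) = 3/92. So S'(5) = -3/92.

-0.0326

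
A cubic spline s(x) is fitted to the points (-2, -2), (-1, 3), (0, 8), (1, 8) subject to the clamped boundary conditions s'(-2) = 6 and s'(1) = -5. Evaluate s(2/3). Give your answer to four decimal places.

9.0173

Let M_i = s''(x_i). Step sizes h_i = 1, 1, 1; slopes of the chords Δ_i = (y_(i+1) - y_i)/h_i = 5, 5, 0.
  1·M_0 + 4·M_1 + 1·M_2 = 6(Δ_1 - Δ_0) = 0
  1·M_1 + 4·M_2 + 1·M_3 = 6(Δ_2 - Δ_1) = -30
Clamped end conditions give two more equations: 2h_0·M_0 + h_0·M_1 = 6(Δ_0 - s'(-2)) = -6 and h_2·M_2 + 2h_2·M_3 = 6(s'(1) - Δ_2) = -30.
Solving the tridiagonal system: M_0 = -62/15, M_1 = 34/15, M_2 = -74/15, M_3 = -188/15.
On [0, 1], s(x) = 8 + 56/15·x - 37/15·x² - 19/15·x³.
With x = 2/3: s(2/3) = 3652/405.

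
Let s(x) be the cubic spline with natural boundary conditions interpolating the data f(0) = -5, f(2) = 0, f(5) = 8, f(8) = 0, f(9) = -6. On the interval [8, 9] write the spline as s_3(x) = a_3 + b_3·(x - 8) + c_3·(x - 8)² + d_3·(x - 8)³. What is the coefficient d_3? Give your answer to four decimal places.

With m_i denoting the second derivative at x_i, h_i = 2, 3, 3, 1, and Δ_i = (y_(i+1) − y_i)/h_i = 5/2, 8/3, -8/3, -6:
  2·m_0 + 10·m_1 + 3·m_2 = 6(Δ_1 - Δ_0) = 1
  3·m_1 + 12·m_2 + 3·m_3 = 6(Δ_2 - Δ_1) = -32
  3·m_2 + 8·m_3 + 1·m_4 = 6(Δ_3 - Δ_2) = -20
Natural end conditions: m_0 = m_4 = 0.
Solving the tridiagonal system: m_0 = 0, m_1 = 225/266, m_2 = -992/399, m_3 = -417/266, m_4 = 0.
On [8, 9], with s_3(x) = a_3 + b_3·(x - 8) + c_3·(x - 8)² + d_3·(x - 8)³: c_3 = m_3/2 = -417/532, d_3 = (m_4 - m_3)/(6h_3) = 139/532, b_3 = Δ_3 - h_3(2m_3 + m_4)/6 = -1457/266.

0.2613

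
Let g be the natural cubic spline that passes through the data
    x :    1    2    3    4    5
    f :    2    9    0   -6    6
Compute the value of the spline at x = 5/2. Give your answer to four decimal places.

Write σ_i for g''(x_i). With h_i = 1, 1, 1, 1 and divided differences Δ_i = 7, -9, -6, 12, the continuity of g' gives the tridiagonal system
  1·σ_0 + 4·σ_1 + 1·σ_2 = 6(Δ_1 - Δ_0) = -96
  1·σ_1 + 4·σ_2 + 1·σ_3 = 6(Δ_2 - Δ_1) = 18
  1·σ_2 + 4·σ_3 + 1·σ_4 = 6(Δ_3 - Δ_2) = 108
Natural end conditions: σ_0 = σ_4 = 0.
Forward elimination and back-substitution give σ_0 = 0, σ_1 = -351/14, σ_2 = 30/7, σ_3 = 363/14, σ_4 = 0.
On [2, 3], g(x) = 9 - 19/14·(x - 2) - 351/28·(x - 2)² + 137/28·(x - 2)³.
With (x - 2) = 1/2: g(5/2) = 1299/224.

5.7991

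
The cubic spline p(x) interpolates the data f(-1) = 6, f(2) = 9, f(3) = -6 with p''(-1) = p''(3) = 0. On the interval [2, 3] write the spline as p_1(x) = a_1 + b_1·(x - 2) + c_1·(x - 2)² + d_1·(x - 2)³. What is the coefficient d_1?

Write m_i for p''(x_i). With h_i = 3, 1 and divided differences Δ_i = 1, -15, the continuity of p' gives the tridiagonal system
  3·m_0 + 8·m_1 + 1·m_2 = 6(Δ_1 - Δ_0) = -96
Natural end conditions: m_0 = m_2 = 0.
Forward elimination and back-substitution give m_0 = 0, m_1 = -12, m_2 = 0.
On [2, 3], with p_1(x) = a_1 + b_1·(x - 2) + c_1·(x - 2)² + d_1·(x - 2)³: c_1 = m_1/2 = -6, d_1 = (m_2 - m_1)/(6h_1) = 2, b_1 = Δ_1 - h_1(2m_1 + m_2)/6 = -11.

2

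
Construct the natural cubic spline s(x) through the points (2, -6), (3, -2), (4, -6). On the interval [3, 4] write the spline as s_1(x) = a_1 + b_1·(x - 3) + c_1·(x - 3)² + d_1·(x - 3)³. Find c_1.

Write M_i for s''(x_i). With h_i = 1, 1 and divided differences Δ_i = 4, -4, the continuity of s' gives the tridiagonal system
  1·M_0 + 4·M_1 + 1·M_2 = 6(Δ_1 - Δ_0) = -48
Natural end conditions: M_0 = M_2 = 0.
Solving the tridiagonal system: M_0 = 0, M_1 = -12, M_2 = 0.
On [3, 4], with s_1(x) = a_1 + b_1·(x - 3) + c_1·(x - 3)² + d_1·(x - 3)³: c_1 = M_1/2 = -6, d_1 = (M_2 - M_1)/(6h_1) = 2, b_1 = Δ_1 - h_1(2M_1 + M_2)/6 = 0.

-6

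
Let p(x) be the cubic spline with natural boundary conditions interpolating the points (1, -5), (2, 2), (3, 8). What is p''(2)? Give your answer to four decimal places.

With M_i denoting the second derivative at x_i, h_i = 1, 1, and Δ_i = (y_(i+1) − y_i)/h_i = 7, 6:
  1·M_0 + 4·M_1 + 1·M_2 = 6(Δ_1 - Δ_0) = -6
Natural end conditions: M_0 = M_2 = 0.
Hence M_0 = 0, M_1 = -3/2, M_2 = 0.

-1.5000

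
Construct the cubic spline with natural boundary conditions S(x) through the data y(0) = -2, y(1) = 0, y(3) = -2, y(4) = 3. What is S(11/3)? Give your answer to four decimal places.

Put m_i = S'' at the i-th knot. Here h = (1, 2, 1) and Δ = (2, -1, 5), so the interior equations h_(i-1)·m_(i-1) + 2(h_(i-1)+h_i)·m_i + h_i·m_(i+1) = 6(Δ_i − Δ_(i-1)) read
  1·m_0 + 6·m_1 + 2·m_2 = 6(Δ_1 - Δ_0) = -18
  2·m_1 + 6·m_2 + 1·m_3 = 6(Δ_2 - Δ_1) = 36
Natural end conditions: m_0 = m_3 = 0.
Solving: m_0 = 0, m_1 = -45/8, m_2 = 63/8, m_3 = 0.
On [3, 4], S(x) = -2 + 19/8·(x - 3) + 63/16·(x - 3)² - 21/16·(x - 3)³.
With (x - 3) = 2/3: S(11/3) = 17/18.

0.9444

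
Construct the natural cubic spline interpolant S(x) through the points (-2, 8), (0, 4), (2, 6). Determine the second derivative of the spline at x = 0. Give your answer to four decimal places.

Put m_i = S'' at the i-th knot. Here h = (2, 2) and Δ = (-2, 1), so the interior equations h_(i-1)·m_(i-1) + 2(h_(i-1)+h_i)·m_i + h_i·m_(i+1) = 6(Δ_i − Δ_(i-1)) read
  2·m_0 + 8·m_1 + 2·m_2 = 6(Δ_1 - Δ_0) = 18
Natural end conditions: m_0 = m_2 = 0.
Forward elimination and back-substitution give m_0 = 0, m_1 = 9/4, m_2 = 0.

2.2500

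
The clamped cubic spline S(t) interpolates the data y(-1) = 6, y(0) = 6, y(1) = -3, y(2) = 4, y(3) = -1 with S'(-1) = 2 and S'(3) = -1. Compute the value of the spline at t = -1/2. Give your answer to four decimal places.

7.1518

Let σ_i = S''(x_i). Step sizes h_i = 1, 1, 1, 1; slopes of the chords Δ_i = (y_(i+1) - y_i)/h_i = 0, -9, 7, -5.
  1·σ_0 + 4·σ_1 + 1·σ_2 = 6(Δ_1 - Δ_0) = -54
  1·σ_1 + 4·σ_2 + 1·σ_3 = 6(Δ_2 - Δ_1) = 96
  1·σ_2 + 4·σ_3 + 1·σ_4 = 6(Δ_3 - Δ_2) = -72
Clamped end conditions give two more equations: 2h_0·σ_0 + h_0·σ_1 = 6(Δ_0 - S'(-1)) = -12 and h_3·σ_3 + 2h_3·σ_4 = 6(S'(3) - Δ_3) = 24.
Forward elimination and back-substitution give σ_0 = 45/7, σ_1 = -174/7, σ_2 = 39, σ_3 = -246/7, σ_4 = 207/7.
On [-1, 0], S(t) = 6 + 2·(t + 1) + 45/14·(t + 1)² - 73/14·(t + 1)³.
With (t + 1) = 1/2: S(-1/2) = 801/112.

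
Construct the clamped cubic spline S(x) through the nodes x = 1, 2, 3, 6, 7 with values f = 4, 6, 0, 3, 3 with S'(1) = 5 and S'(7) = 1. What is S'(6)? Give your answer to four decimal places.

Let σ_i = S''(x_i). Step sizes h_i = 1, 1, 3, 1; slopes of the chords Δ_i = (y_(i+1) - y_i)/h_i = 2, -6, 1, 0.
  1·σ_0 + 4·σ_1 + 1·σ_2 = 6(Δ_1 - Δ_0) = -48
  1·σ_1 + 8·σ_2 + 3·σ_3 = 6(Δ_2 - Δ_1) = 42
  3·σ_2 + 8·σ_3 + 1·σ_4 = 6(Δ_3 - Δ_2) = -6
Clamped end conditions give two more equations: 2h_0·σ_0 + h_0·σ_1 = 6(Δ_0 - S'(1)) = -18 and h_3·σ_3 + 2h_3·σ_4 = 6(S'(7) - Δ_3) = 6.
Solving: σ_0 = -83/38, σ_1 = -259/19, σ_2 = 331/38, σ_3 = -89/19, σ_4 = 203/38.
On [6, 7], S'(x) = b_3 + 2c_3·(x - 6) + 3d_3·(x - 6)² with b_3 = Δ_3 - h_3(2σ_3 + σ_4)/6 = 51/76, c_3 = σ_3/2 = -89/38, d_3 = (σ_4 - σ_3)/(6h_3) = 127/76. So S'(6) = 51/76.

0.6711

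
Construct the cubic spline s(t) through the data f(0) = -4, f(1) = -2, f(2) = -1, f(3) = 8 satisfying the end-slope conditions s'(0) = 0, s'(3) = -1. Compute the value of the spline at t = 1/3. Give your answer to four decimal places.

-3.5062

Put m_i = s'' at the i-th knot. Here h = (1, 1, 1) and Δ = (2, 1, 9), so the interior equations h_(i-1)·m_(i-1) + 2(h_(i-1)+h_i)·m_i + h_i·m_(i+1) = 6(Δ_i − Δ_(i-1)) read
  1·m_0 + 4·m_1 + 1·m_2 = 6(Δ_1 - Δ_0) = -6
  1·m_1 + 4·m_2 + 1·m_3 = 6(Δ_2 - Δ_1) = 48
Clamped end conditions give two more equations: 2h_0·m_0 + h_0·m_1 = 6(Δ_0 - s'(0)) = 12 and h_2·m_2 + 2h_2·m_3 = 6(s'(3) - Δ_2) = -60.
Solving: m_0 = 34/3, m_1 = -32/3, m_2 = 76/3, m_3 = -128/3.
On [0, 1], s(t) = -4 + 0·t + 17/3·t² - 11/3·t³.
With t = 1/3: s(1/3) = -284/81.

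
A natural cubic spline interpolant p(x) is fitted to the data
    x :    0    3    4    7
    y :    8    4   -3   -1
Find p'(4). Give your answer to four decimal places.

Put M_i = p'' at the i-th knot. Here h = (3, 1, 3) and Δ = (-4/3, -7, 2/3), so the interior equations h_(i-1)·M_(i-1) + 2(h_(i-1)+h_i)·M_i + h_i·M_(i+1) = 6(Δ_i − Δ_(i-1)) read
  3·M_0 + 8·M_1 + 1·M_2 = 6(Δ_1 - Δ_0) = -34
  1·M_1 + 8·M_2 + 3·M_3 = 6(Δ_2 - Δ_1) = 46
Natural end conditions: M_0 = M_3 = 0.
Solving: M_0 = 0, M_1 = -106/21, M_2 = 134/21, M_3 = 0.
On [4, 7], p'(x) = b_2 + 2c_2·(x - 4) + 3d_2·(x - 4)² with b_2 = Δ_2 - h_2(2M_2 + M_3)/6 = -40/7, c_2 = M_2/2 = 67/21, d_2 = (M_3 - M_2)/(6h_2) = -67/189. So p'(4) = -40/7.

-5.7143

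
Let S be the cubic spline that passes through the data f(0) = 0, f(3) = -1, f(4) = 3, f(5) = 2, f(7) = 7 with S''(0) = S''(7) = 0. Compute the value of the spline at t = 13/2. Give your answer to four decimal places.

4.9450

With σ_i denoting the second derivative at x_i, h_i = 3, 1, 1, 2, and Δ_i = (y_(i+1) − y_i)/h_i = -1/3, 4, -1, 5/2:
  3·σ_0 + 8·σ_1 + 1·σ_2 = 6(Δ_1 - Δ_0) = 26
  1·σ_1 + 4·σ_2 + 1·σ_3 = 6(Δ_2 - Δ_1) = -30
  1·σ_2 + 6·σ_3 + 2·σ_4 = 6(Δ_3 - Δ_2) = 21
Natural end conditions: σ_0 = σ_4 = 0.
Forward elimination and back-substitution give σ_0 = 0, σ_1 = 799/178, σ_2 = -882/89, σ_3 = 917/178, σ_4 = 0.
On [5, 7], S(t) = 2 - 499/534·(t - 5) + 917/356·(t - 5)² - 917/2136·(t - 5)³.
With (t - 5) = 3/2: S(13/2) = 28167/5696.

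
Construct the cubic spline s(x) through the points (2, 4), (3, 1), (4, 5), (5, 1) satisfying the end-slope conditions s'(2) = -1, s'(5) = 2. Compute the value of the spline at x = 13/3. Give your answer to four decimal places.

3.6963

With m_i denoting the second derivative at x_i, h_i = 1, 1, 1, and Δ_i = (y_(i+1) − y_i)/h_i = -3, 4, -4:
  1·m_0 + 4·m_1 + 1·m_2 = 6(Δ_1 - Δ_0) = 42
  1·m_1 + 4·m_2 + 1·m_3 = 6(Δ_2 - Δ_1) = -48
Clamped end conditions give two more equations: 2h_0·m_0 + h_0·m_1 = 6(Δ_0 - s'(2)) = -12 and h_2·m_2 + 2h_2·m_3 = 6(s'(5) - Δ_2) = 36.
Forward elimination and back-substitution give m_0 = -82/5, m_1 = 104/5, m_2 = -124/5, m_3 = 152/5.
On [4, 5], s(x) = 5 - 4/5·(x - 4) - 62/5·(x - 4)² + 46/5·(x - 4)³.
With (x - 4) = 1/3: s(13/3) = 499/135.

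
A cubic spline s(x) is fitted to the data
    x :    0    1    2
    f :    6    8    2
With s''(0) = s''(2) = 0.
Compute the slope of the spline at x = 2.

Let M_i = s''(x_i). Step sizes h_i = 1, 1; slopes of the chords Δ_i = (y_(i+1) - y_i)/h_i = 2, -6.
  1·M_0 + 4·M_1 + 1·M_2 = 6(Δ_1 - Δ_0) = -48
Natural end conditions: M_0 = M_2 = 0.
Hence M_0 = 0, M_1 = -12, M_2 = 0.
On [1, 2], s'(x) = b_1 + 2c_1·(x - 1) + 3d_1·(x - 1)² with b_1 = Δ_1 - h_1(2M_1 + M_2)/6 = -2, c_1 = M_1/2 = -6, d_1 = (M_2 - M_1)/(6h_1) = 2. So s'(2) = -8.

-8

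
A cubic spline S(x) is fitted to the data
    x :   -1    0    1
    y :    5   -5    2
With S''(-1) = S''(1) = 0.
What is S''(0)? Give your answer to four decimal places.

Put M_i = S'' at the i-th knot. Here h = (1, 1) and Δ = (-10, 7), so the interior equations h_(i-1)·M_(i-1) + 2(h_(i-1)+h_i)·M_i + h_i·M_(i+1) = 6(Δ_i − Δ_(i-1)) read
  1·M_0 + 4·M_1 + 1·M_2 = 6(Δ_1 - Δ_0) = 102
Natural end conditions: M_0 = M_2 = 0.
Hence M_0 = 0, M_1 = 51/2, M_2 = 0.

25.5000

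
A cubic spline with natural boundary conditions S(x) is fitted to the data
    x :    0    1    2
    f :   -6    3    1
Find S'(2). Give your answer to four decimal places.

With m_i denoting the second derivative at x_i, h_i = 1, 1, and Δ_i = (y_(i+1) − y_i)/h_i = 9, -2:
  1·m_0 + 4·m_1 + 1·m_2 = 6(Δ_1 - Δ_0) = -66
Natural end conditions: m_0 = m_2 = 0.
Solving: m_0 = 0, m_1 = -33/2, m_2 = 0.
On [1, 2], S'(x) = b_1 + 2c_1·(x - 1) + 3d_1·(x - 1)² with b_1 = Δ_1 - h_1(2m_1 + m_2)/6 = 7/2, c_1 = m_1/2 = -33/4, d_1 = (m_2 - m_1)/(6h_1) = 11/4. So S'(2) = -19/4.

-4.7500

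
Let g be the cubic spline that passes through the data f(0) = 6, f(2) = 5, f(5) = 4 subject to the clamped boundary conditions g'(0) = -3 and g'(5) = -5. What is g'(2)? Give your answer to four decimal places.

Put m_i = g'' at the i-th knot. Here h = (2, 3) and Δ = (-1/2, -1/3), so the interior equations h_(i-1)·m_(i-1) + 2(h_(i-1)+h_i)·m_i + h_i·m_(i+1) = 6(Δ_i − Δ_(i-1)) read
  2·m_0 + 10·m_1 + 3·m_2 = 6(Δ_1 - Δ_0) = 1
Clamped end conditions give two more equations: 2h_0·m_0 + h_0·m_1 = 6(Δ_0 - g'(0)) = 15 and h_1·m_1 + 2h_1·m_2 = 6(g'(5) - Δ_1) = -28.
Hence m_0 = 13/4, m_1 = 1, m_2 = -31/6.
On [2, 5], g'(x) = b_1 + 2c_1·(x - 2) + 3d_1·(x - 2)² with b_1 = Δ_1 - h_1(2m_1 + m_2)/6 = 5/4, c_1 = m_1/2 = 1/2, d_1 = (m_2 - m_1)/(6h_1) = -37/108. So g'(2) = 5/4.

1.2500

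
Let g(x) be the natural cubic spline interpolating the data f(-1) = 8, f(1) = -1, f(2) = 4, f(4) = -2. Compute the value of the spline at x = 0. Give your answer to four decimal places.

Write σ_i for g''(x_i). With h_i = 2, 1, 2 and divided differences Δ_i = -9/2, 5, -3, the continuity of g' gives the tridiagonal system
  2·σ_0 + 6·σ_1 + 1·σ_2 = 6(Δ_1 - Δ_0) = 57
  1·σ_1 + 6·σ_2 + 2·σ_3 = 6(Δ_2 - Δ_1) = -48
Natural end conditions: σ_0 = σ_3 = 0.
Solving: σ_0 = 0, σ_1 = 78/7, σ_2 = -69/7, σ_3 = 0.
On [-1, 1], g(x) = 8 - 115/14·(x + 1) + 0·(x + 1)² + 13/14·(x + 1)³.
With (x + 1) = 1: g(0) = 5/7.

0.7143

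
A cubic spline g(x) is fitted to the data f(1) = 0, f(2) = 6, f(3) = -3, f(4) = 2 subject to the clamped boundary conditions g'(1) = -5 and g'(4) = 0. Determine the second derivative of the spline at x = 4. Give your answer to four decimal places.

Let σ_i = g''(x_i). Step sizes h_i = 1, 1, 1; slopes of the chords Δ_i = (y_(i+1) - y_i)/h_i = 6, -9, 5.
  1·σ_0 + 4·σ_1 + 1·σ_2 = 6(Δ_1 - Δ_0) = -90
  1·σ_1 + 4·σ_2 + 1·σ_3 = 6(Δ_2 - Δ_1) = 84
Clamped end conditions give two more equations: 2h_0·σ_0 + h_0·σ_1 = 6(Δ_0 - g'(1)) = 66 and h_2·σ_2 + 2h_2·σ_3 = 6(g'(4) - Δ_2) = -30.
Solving the tridiagonal system: σ_0 = 848/15, σ_1 = -706/15, σ_2 = 626/15, σ_3 = -538/15.

-35.8667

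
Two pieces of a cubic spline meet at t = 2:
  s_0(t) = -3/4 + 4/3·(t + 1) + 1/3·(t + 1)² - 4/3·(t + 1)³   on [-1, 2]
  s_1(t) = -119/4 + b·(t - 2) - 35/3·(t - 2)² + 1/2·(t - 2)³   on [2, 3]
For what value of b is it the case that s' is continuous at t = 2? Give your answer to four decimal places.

-32.6667

s_0'(t) = 4/3 + 2/3·(t + 1) - 4·(t + 1)², so s_0'(2) = -98/3. On the right, s_1'(2) = b, so b = -98/3.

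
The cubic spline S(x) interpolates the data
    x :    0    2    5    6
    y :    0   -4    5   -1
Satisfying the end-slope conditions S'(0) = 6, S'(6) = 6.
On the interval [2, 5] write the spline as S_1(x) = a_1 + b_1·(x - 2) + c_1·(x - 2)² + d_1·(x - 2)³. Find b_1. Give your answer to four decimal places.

With m_i denoting the second derivative at x_i, h_i = 2, 3, 1, and Δ_i = (y_(i+1) − y_i)/h_i = -2, 3, -6:
  2·m_0 + 10·m_1 + 3·m_2 = 6(Δ_1 - Δ_0) = 30
  3·m_1 + 8·m_2 + 1·m_3 = 6(Δ_2 - Δ_1) = -54
Clamped end conditions give two more equations: 2h_0·m_0 + h_0·m_1 = 6(Δ_0 - S'(0)) = -48 and h_2·m_2 + 2h_2·m_3 = 6(S'(6) - Δ_2) = 72.
Solving: m_0 = -231/13, m_1 = 150/13, m_2 = -216/13, m_3 = 576/13.
On [2, 5], with S_1(x) = a_1 + b_1·(x - 2) + c_1·(x - 2)² + d_1·(x - 2)³: c_1 = m_1/2 = 75/13, d_1 = (m_2 - m_1)/(6h_1) = -61/39, b_1 = Δ_1 - h_1(2m_1 + m_2)/6 = -3/13.

-0.2308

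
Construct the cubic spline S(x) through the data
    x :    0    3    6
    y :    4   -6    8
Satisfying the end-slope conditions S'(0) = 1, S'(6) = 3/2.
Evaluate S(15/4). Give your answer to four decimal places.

Write M_i for S''(x_i). With h_i = 3, 3 and divided differences Δ_i = -10/3, 14/3, the continuity of S' gives the tridiagonal system
  3·M_0 + 12·M_1 + 3·M_2 = 6(Δ_1 - Δ_0) = 48
Clamped end conditions give two more equations: 2h_0·M_0 + h_0·M_1 = 6(Δ_0 - S'(0)) = -26 and h_1·M_1 + 2h_1·M_2 = 6(S'(6) - Δ_1) = -19.
Hence M_0 = -33/4, M_1 = 47/6, M_2 = -85/12.
On [3, 6], S(x) = -6 + 3/8·(x - 3) + 47/12·(x - 3)² - 179/216·(x - 3)³.
With (x - 3) = 3/4: S(15/4) = -1979/512.

-3.8652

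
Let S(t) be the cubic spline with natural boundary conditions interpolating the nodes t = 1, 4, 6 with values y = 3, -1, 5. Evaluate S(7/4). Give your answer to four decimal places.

1.0859

Write σ_i for S''(x_i). With h_i = 3, 2 and divided differences Δ_i = -4/3, 3, the continuity of S' gives the tridiagonal system
  3·σ_0 + 10·σ_1 + 2·σ_2 = 6(Δ_1 - Δ_0) = 26
Natural end conditions: σ_0 = σ_2 = 0.
Solving the tridiagonal system: σ_0 = 0, σ_1 = 13/5, σ_2 = 0.
On [1, 4], S(t) = 3 - 79/30·(t - 1) + 0·(t - 1)² + 13/90·(t - 1)³.
With (t - 1) = 3/4: S(7/4) = 139/128.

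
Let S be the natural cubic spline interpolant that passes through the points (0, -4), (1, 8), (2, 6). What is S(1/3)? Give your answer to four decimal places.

Put m_i = S'' at the i-th knot. Here h = (1, 1) and Δ = (12, -2), so the interior equations h_(i-1)·m_(i-1) + 2(h_(i-1)+h_i)·m_i + h_i·m_(i+1) = 6(Δ_i − Δ_(i-1)) read
  1·m_0 + 4·m_1 + 1·m_2 = 6(Δ_1 - Δ_0) = -84
Natural end conditions: m_0 = m_2 = 0.
Solving: m_0 = 0, m_1 = -21, m_2 = 0.
On [0, 1], S(t) = -4 + 31/2·t + 0·t² - 7/2·t³.
With t = 1/3: S(1/3) = 28/27.

1.0370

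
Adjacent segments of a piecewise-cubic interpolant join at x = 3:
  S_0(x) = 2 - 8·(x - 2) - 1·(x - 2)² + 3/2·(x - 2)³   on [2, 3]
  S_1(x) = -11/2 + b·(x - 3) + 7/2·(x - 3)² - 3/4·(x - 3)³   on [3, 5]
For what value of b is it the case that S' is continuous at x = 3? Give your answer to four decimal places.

S_0'(x) = -8 - 2·(x - 2) + 9/2·(x - 2)², so S_0'(3) = -11/2. On the right, S_1'(3) = b, so b = -11/2.

-5.5000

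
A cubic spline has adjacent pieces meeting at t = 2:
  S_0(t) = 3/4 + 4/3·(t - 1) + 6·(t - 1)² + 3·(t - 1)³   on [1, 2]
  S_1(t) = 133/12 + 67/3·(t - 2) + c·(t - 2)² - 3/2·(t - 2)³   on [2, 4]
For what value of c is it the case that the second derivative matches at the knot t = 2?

15

S_0''(t) = 12 + 18·(t - 1), so S_0''(2) = 30. On the right, S_1''(2) = 2c, so c = 15.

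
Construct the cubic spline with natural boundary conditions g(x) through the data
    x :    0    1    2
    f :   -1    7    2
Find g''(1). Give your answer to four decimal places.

Let M_i = g''(x_i). Step sizes h_i = 1, 1; slopes of the chords Δ_i = (y_(i+1) - y_i)/h_i = 8, -5.
  1·M_0 + 4·M_1 + 1·M_2 = 6(Δ_1 - Δ_0) = -78
Natural end conditions: M_0 = M_2 = 0.
Solving: M_0 = 0, M_1 = -39/2, M_2 = 0.

-19.5000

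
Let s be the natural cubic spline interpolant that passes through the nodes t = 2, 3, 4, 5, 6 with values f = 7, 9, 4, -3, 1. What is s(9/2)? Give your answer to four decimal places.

-0.2902

Write M_i for s''(x_i). With h_i = 1, 1, 1, 1 and divided differences Δ_i = 2, -5, -7, 4, the continuity of s' gives the tridiagonal system
  1·M_0 + 4·M_1 + 1·M_2 = 6(Δ_1 - Δ_0) = -42
  1·M_1 + 4·M_2 + 1·M_3 = 6(Δ_2 - Δ_1) = -12
  1·M_2 + 4·M_3 + 1·M_4 = 6(Δ_3 - Δ_2) = 66
Natural end conditions: M_0 = M_4 = 0.
Forward elimination and back-substitution give M_0 = 0, M_1 = -129/14, M_2 = -36/7, M_3 = 249/14, M_4 = 0.
On [4, 5], s(t) = 4 - 33/4·(t - 4) - 18/7·(t - 4)² + 107/28·(t - 4)³.
With (t - 4) = 1/2: s(9/2) = -65/224.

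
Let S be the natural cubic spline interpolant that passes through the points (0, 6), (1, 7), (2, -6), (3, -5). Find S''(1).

-28

Put M_i = S'' at the i-th knot. Here h = (1, 1, 1) and Δ = (1, -13, 1), so the interior equations h_(i-1)·M_(i-1) + 2(h_(i-1)+h_i)·M_i + h_i·M_(i+1) = 6(Δ_i − Δ_(i-1)) read
  1·M_0 + 4·M_1 + 1·M_2 = 6(Δ_1 - Δ_0) = -84
  1·M_1 + 4·M_2 + 1·M_3 = 6(Δ_2 - Δ_1) = 84
Natural end conditions: M_0 = M_3 = 0.
Solving the tridiagonal system: M_0 = 0, M_1 = -28, M_2 = 28, M_3 = 0.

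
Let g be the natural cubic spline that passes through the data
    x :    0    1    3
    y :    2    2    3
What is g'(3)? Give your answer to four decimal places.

With m_i denoting the second derivative at x_i, h_i = 1, 2, and Δ_i = (y_(i+1) − y_i)/h_i = 0, 1/2:
  1·m_0 + 6·m_1 + 2·m_2 = 6(Δ_1 - Δ_0) = 3
Natural end conditions: m_0 = m_2 = 0.
Forward elimination and back-substitution give m_0 = 0, m_1 = 1/2, m_2 = 0.
On [1, 3], g'(x) = b_1 + 2c_1·(x - 1) + 3d_1·(x - 1)² with b_1 = Δ_1 - h_1(2m_1 + m_2)/6 = 1/6, c_1 = m_1/2 = 1/4, d_1 = (m_2 - m_1)/(6h_1) = -1/24. So g'(3) = 2/3.

0.6667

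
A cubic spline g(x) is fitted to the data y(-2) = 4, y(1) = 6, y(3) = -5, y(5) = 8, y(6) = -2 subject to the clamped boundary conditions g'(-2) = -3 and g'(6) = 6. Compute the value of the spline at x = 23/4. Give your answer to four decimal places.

-1.7261

Let M_i = g''(x_i). Step sizes h_i = 3, 2, 2, 1; slopes of the chords Δ_i = (y_(i+1) - y_i)/h_i = 2/3, -11/2, 13/2, -10.
  3·M_0 + 10·M_1 + 2·M_2 = 6(Δ_1 - Δ_0) = -37
  2·M_1 + 8·M_2 + 2·M_3 = 6(Δ_2 - Δ_1) = 72
  2·M_2 + 6·M_3 + 1·M_4 = 6(Δ_3 - Δ_2) = -99
Clamped end conditions give two more equations: 2h_0·M_0 + h_0·M_1 = 6(Δ_0 - g'(-2)) = 22 and h_3·M_3 + 2h_3·M_4 = 6(g'(6) - Δ_3) = 96.
Forward elimination and back-substitution give M_0 = 1408/159, M_1 = -550/53, M_2 = 2131/106, M_3 = -1804/53, M_4 = 3446/53.
On [5, 6], g(x) = 8 - 503/53·(x - 5) - 902/53·(x - 5)² + 875/53·(x - 5)³.
With (x - 5) = 3/4: g(23/4) = -5855/3392.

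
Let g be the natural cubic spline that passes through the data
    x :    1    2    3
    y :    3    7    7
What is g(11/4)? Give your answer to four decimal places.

7.2344

With M_i denoting the second derivative at x_i, h_i = 1, 1, and Δ_i = (y_(i+1) − y_i)/h_i = 4, 0:
  1·M_0 + 4·M_1 + 1·M_2 = 6(Δ_1 - Δ_0) = -24
Natural end conditions: M_0 = M_2 = 0.
Solving: M_0 = 0, M_1 = -6, M_2 = 0.
On [2, 3], g(x) = 7 + 2·(x - 2) - 3·(x - 2)² + 1·(x - 2)³.
With (x - 2) = 3/4: g(11/4) = 463/64.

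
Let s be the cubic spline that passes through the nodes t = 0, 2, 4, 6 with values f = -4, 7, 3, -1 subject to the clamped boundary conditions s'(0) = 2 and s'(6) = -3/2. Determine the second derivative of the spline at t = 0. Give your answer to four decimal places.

9.5333

With M_i denoting the second derivative at x_i, h_i = 2, 2, 2, and Δ_i = (y_(i+1) − y_i)/h_i = 11/2, -2, -2:
  2·M_0 + 8·M_1 + 2·M_2 = 6(Δ_1 - Δ_0) = -45
  2·M_1 + 8·M_2 + 2·M_3 = 6(Δ_2 - Δ_1) = 0
Clamped end conditions give two more equations: 2h_0·M_0 + h_0·M_1 = 6(Δ_0 - s'(0)) = 21 and h_2·M_2 + 2h_2·M_3 = 6(s'(6) - Δ_2) = 3.
Forward elimination and back-substitution give M_0 = 143/15, M_1 = -257/30, M_2 = 67/30, M_3 = -11/30.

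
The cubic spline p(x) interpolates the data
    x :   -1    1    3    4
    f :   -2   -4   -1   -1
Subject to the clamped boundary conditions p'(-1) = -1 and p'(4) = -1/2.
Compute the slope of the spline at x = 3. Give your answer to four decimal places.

Write m_i for p''(x_i). With h_i = 2, 2, 1 and divided differences Δ_i = -1, 3/2, 0, the continuity of p' gives the tridiagonal system
  2·m_0 + 8·m_1 + 2·m_2 = 6(Δ_1 - Δ_0) = 15
  2·m_1 + 6·m_2 + 1·m_3 = 6(Δ_2 - Δ_1) = -9
Clamped end conditions give two more equations: 2h_0·m_0 + h_0·m_1 = 6(Δ_0 - p'(-1)) = 0 and h_2·m_2 + 2h_2·m_3 = 6(p'(4) - Δ_2) = -3.
Forward elimination and back-substitution give m_0 = -65/46, m_1 = 65/23, m_2 = -55/23, m_3 = -7/23.
On [3, 4], p'(x) = b_2 + 2c_2·(x - 3) + 3d_2·(x - 3)² with b_2 = Δ_2 - h_2(2m_2 + m_3)/6 = 39/46, c_2 = m_2/2 = -55/46, d_2 = (m_3 - m_2)/(6h_2) = 8/23. So p'(3) = 39/46.

0.8478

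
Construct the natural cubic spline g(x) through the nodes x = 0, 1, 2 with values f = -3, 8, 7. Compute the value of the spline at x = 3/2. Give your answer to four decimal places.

Write σ_i for g''(x_i). With h_i = 1, 1 and divided differences Δ_i = 11, -1, the continuity of g' gives the tridiagonal system
  1·σ_0 + 4·σ_1 + 1·σ_2 = 6(Δ_1 - Δ_0) = -72
Natural end conditions: σ_0 = σ_2 = 0.
Solving the tridiagonal system: σ_0 = 0, σ_1 = -18, σ_2 = 0.
On [1, 2], g(x) = 8 + 5·(x - 1) - 9·(x - 1)² + 3·(x - 1)³.
With (x - 1) = 1/2: g(3/2) = 69/8.

8.6250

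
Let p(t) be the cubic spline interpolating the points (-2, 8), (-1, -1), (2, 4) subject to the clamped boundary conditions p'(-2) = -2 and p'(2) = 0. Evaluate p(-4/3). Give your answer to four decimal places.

Let m_i = p''(x_i). Step sizes h_i = 1, 3; slopes of the chords Δ_i = (y_(i+1) - y_i)/h_i = -9, 5/3.
  1·m_0 + 8·m_1 + 3·m_2 = 6(Δ_1 - Δ_0) = 64
Clamped end conditions give two more equations: 2h_0·m_0 + h_0·m_1 = 6(Δ_0 - p'(-2)) = -42 and h_1·m_1 + 2h_1·m_2 = 6(p'(2) - Δ_1) = -10.
Forward elimination and back-substitution give m_0 = -57/2, m_1 = 15, m_2 = -55/6.
On [-2, -1], p(t) = 8 - 2·(t + 2) - 57/4·(t + 2)² + 29/4·(t + 2)³.
With (t + 2) = 2/3: p(-4/3) = 67/27.

2.4815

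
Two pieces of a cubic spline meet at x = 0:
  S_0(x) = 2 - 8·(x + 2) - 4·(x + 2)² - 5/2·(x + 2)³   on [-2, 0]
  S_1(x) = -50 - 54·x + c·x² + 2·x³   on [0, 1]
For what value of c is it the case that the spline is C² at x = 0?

-19

S_0''(x) = -8 - 15·(x + 2), so S_0''(0) = -38. On the right, S_1''(0) = 2c, so c = -19.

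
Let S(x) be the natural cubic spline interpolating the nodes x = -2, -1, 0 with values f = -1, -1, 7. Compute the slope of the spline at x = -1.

4

Put M_i = S'' at the i-th knot. Here h = (1, 1) and Δ = (0, 8), so the interior equations h_(i-1)·M_(i-1) + 2(h_(i-1)+h_i)·M_i + h_i·M_(i+1) = 6(Δ_i − Δ_(i-1)) read
  1·M_0 + 4·M_1 + 1·M_2 = 6(Δ_1 - Δ_0) = 48
Natural end conditions: M_0 = M_2 = 0.
Solving the tridiagonal system: M_0 = 0, M_1 = 12, M_2 = 0.
On [-1, 0], S'(x) = b_1 + 2c_1·(x + 1) + 3d_1·(x + 1)² with b_1 = Δ_1 - h_1(2M_1 + M_2)/6 = 4, c_1 = M_1/2 = 6, d_1 = (M_2 - M_1)/(6h_1) = -2. So S'(-1) = 4.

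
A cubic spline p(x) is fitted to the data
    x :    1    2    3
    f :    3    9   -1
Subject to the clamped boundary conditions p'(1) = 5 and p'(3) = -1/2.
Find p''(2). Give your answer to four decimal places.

-42.5000

Write m_i for p''(x_i). With h_i = 1, 1 and divided differences Δ_i = 6, -10, the continuity of p' gives the tridiagonal system
  1·m_0 + 4·m_1 + 1·m_2 = 6(Δ_1 - Δ_0) = -96
Clamped end conditions give two more equations: 2h_0·m_0 + h_0·m_1 = 6(Δ_0 - p'(1)) = 6 and h_1·m_1 + 2h_1·m_2 = 6(p'(3) - Δ_1) = 57.
Solving: m_0 = 97/4, m_1 = -85/2, m_2 = 199/4.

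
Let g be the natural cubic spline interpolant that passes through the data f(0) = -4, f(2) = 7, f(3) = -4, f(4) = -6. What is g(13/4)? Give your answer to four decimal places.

Write m_i for g''(x_i). With h_i = 2, 1, 1 and divided differences Δ_i = 11/2, -11, -2, the continuity of g' gives the tridiagonal system
  2·m_0 + 6·m_1 + 1·m_2 = 6(Δ_1 - Δ_0) = -99
  1·m_1 + 4·m_2 + 1·m_3 = 6(Δ_2 - Δ_1) = 54
Natural end conditions: m_0 = m_3 = 0.
Solving: m_0 = 0, m_1 = -450/23, m_2 = 423/23, m_3 = 0.
On [3, 4], g(x) = -4 - 187/23·(x - 3) + 423/46·(x - 3)² - 141/46·(x - 3)³.
With (x - 3) = 1/4: g(13/4) = -16209/2944.

-5.5058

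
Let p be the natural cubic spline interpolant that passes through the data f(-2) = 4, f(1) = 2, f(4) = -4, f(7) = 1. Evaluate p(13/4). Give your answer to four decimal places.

Put σ_i = p'' at the i-th knot. Here h = (3, 3, 3) and Δ = (-2/3, -2, 5/3), so the interior equations h_(i-1)·σ_(i-1) + 2(h_(i-1)+h_i)·σ_i + h_i·σ_(i+1) = 6(Δ_i − Δ_(i-1)) read
  3·σ_0 + 12·σ_1 + 3·σ_2 = 6(Δ_1 - Δ_0) = -8
  3·σ_1 + 12·σ_2 + 3·σ_3 = 6(Δ_2 - Δ_1) = 22
Natural end conditions: σ_0 = σ_3 = 0.
Solving the tridiagonal system: σ_0 = 0, σ_1 = -6/5, σ_2 = 32/15, σ_3 = 0.
On [1, 4], p(x) = 2 - 28/15·(x - 1) - 3/5·(x - 1)² + 5/27·(x - 1)³.
With (x - 1) = 9/4: p(13/4) = -1001/320.

-3.1281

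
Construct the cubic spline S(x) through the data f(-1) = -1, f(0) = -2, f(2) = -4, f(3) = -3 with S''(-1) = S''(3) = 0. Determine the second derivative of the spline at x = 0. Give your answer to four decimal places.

Write M_i for S''(x_i). With h_i = 1, 2, 1 and divided differences Δ_i = -1, -1, 1, the continuity of S' gives the tridiagonal system
  1·M_0 + 6·M_1 + 2·M_2 = 6(Δ_1 - Δ_0) = 0
  2·M_1 + 6·M_2 + 1·M_3 = 6(Δ_2 - Δ_1) = 12
Natural end conditions: M_0 = M_3 = 0.
Forward elimination and back-substitution give M_0 = 0, M_1 = -3/4, M_2 = 9/4, M_3 = 0.

-0.7500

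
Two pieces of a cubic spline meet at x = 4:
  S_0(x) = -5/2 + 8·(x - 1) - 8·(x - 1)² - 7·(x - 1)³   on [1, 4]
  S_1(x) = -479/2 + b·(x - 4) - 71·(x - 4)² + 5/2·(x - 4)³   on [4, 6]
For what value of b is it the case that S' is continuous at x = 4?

S_0'(x) = 8 - 16·(x - 1) - 21·(x - 1)², so S_0'(4) = -229. On the right, S_1'(4) = b, so b = -229.

-229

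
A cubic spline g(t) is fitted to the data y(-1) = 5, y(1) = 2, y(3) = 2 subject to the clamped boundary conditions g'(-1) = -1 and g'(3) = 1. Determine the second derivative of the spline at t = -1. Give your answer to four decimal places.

Let M_i = g''(x_i). Step sizes h_i = 2, 2; slopes of the chords Δ_i = (y_(i+1) - y_i)/h_i = -3/2, 0.
  2·M_0 + 8·M_1 + 2·M_2 = 6(Δ_1 - Δ_0) = 9
Clamped end conditions give two more equations: 2h_0·M_0 + h_0·M_1 = 6(Δ_0 - g'(-1)) = -3 and h_1·M_1 + 2h_1·M_2 = 6(g'(3) - Δ_1) = 6.
Forward elimination and back-substitution give M_0 = -11/8, M_1 = 5/4, M_2 = 7/8.

-1.3750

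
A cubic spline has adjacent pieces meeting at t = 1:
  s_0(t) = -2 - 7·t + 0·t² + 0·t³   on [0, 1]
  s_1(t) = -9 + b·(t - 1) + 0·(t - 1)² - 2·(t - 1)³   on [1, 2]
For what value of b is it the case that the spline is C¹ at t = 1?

s_0'(t) = -7 + 0·t + 0·t², so s_0'(1) = -7. On the right, s_1'(1) = b, so b = -7.

-7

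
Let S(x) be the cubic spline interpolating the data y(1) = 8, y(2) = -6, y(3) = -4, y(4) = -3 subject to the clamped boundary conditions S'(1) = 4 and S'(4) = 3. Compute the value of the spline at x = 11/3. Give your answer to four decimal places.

Let σ_i = S''(x_i). Step sizes h_i = 1, 1, 1; slopes of the chords Δ_i = (y_(i+1) - y_i)/h_i = -14, 2, 1.
  1·σ_0 + 4·σ_1 + 1·σ_2 = 6(Δ_1 - Δ_0) = 96
  1·σ_1 + 4·σ_2 + 1·σ_3 = 6(Δ_2 - Δ_1) = -6
Clamped end conditions give two more equations: 2h_0·σ_0 + h_0·σ_1 = 6(Δ_0 - S'(1)) = -108 and h_2·σ_2 + 2h_2·σ_3 = 6(S'(4) - Δ_2) = 12.
Forward elimination and back-substitution give σ_0 = -1168/15, σ_1 = 716/15, σ_2 = -256/15, σ_3 = 218/15.
On [3, 4], S(x) = -4 + 64/15·(x - 3) - 128/15·(x - 3)² + 79/15·(x - 3)³.
With (x - 3) = 2/3: S(11/3) = -1372/405.

-3.3877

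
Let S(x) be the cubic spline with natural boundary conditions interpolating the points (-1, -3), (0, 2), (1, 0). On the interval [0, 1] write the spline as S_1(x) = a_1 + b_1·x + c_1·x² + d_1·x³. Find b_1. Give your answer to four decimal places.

Write M_i for S''(x_i). With h_i = 1, 1 and divided differences Δ_i = 5, -2, the continuity of S' gives the tridiagonal system
  1·M_0 + 4·M_1 + 1·M_2 = 6(Δ_1 - Δ_0) = -42
Natural end conditions: M_0 = M_2 = 0.
Forward elimination and back-substitution give M_0 = 0, M_1 = -21/2, M_2 = 0.
On [0, 1], with S_1(x) = a_1 + b_1·x + c_1·x² + d_1·x³: c_1 = M_1/2 = -21/4, d_1 = (M_2 - M_1)/(6h_1) = 7/4, b_1 = Δ_1 - h_1(2M_1 + M_2)/6 = 3/2.

1.5000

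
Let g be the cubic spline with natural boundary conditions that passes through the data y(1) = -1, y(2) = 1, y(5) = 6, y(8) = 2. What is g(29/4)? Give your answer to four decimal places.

With σ_i denoting the second derivative at x_i, h_i = 1, 3, 3, and Δ_i = (y_(i+1) − y_i)/h_i = 2, 5/3, -4/3:
  1·σ_0 + 8·σ_1 + 3·σ_2 = 6(Δ_1 - Δ_0) = -2
  3·σ_1 + 12·σ_2 + 3·σ_3 = 6(Δ_2 - Δ_1) = -18
Natural end conditions: σ_0 = σ_3 = 0.
Solving: σ_0 = 0, σ_1 = 10/29, σ_2 = -46/29, σ_3 = 0.
On [5, 8], g(x) = 6 + 22/87·(x - 5) - 23/29·(x - 5)² + 23/261·(x - 5)³.
With (x - 5) = 9/4: g(29/4) = 6603/1856.

3.5577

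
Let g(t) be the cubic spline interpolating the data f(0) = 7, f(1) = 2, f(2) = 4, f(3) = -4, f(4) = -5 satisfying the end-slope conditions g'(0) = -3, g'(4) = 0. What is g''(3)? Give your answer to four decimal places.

18.2143

Let m_i = g''(x_i). Step sizes h_i = 1, 1, 1, 1; slopes of the chords Δ_i = (y_(i+1) - y_i)/h_i = -5, 2, -8, -1.
  1·m_0 + 4·m_1 + 1·m_2 = 6(Δ_1 - Δ_0) = 42
  1·m_1 + 4·m_2 + 1·m_3 = 6(Δ_2 - Δ_1) = -60
  1·m_2 + 4·m_3 + 1·m_4 = 6(Δ_3 - Δ_2) = 42
Clamped end conditions give two more equations: 2h_0·m_0 + h_0·m_1 = 6(Δ_0 - g'(0)) = -12 and h_3·m_3 + 2h_3·m_4 = 6(g'(4) - Δ_3) = 6.
Hence m_0 = -459/28, m_1 = 291/14, m_2 = -99/4, m_3 = 255/14, m_4 = -171/28.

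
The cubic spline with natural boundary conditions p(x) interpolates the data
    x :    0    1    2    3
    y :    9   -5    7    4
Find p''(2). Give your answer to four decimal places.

-34.4000

Write M_i for p''(x_i). With h_i = 1, 1, 1 and divided differences Δ_i = -14, 12, -3, the continuity of p' gives the tridiagonal system
  1·M_0 + 4·M_1 + 1·M_2 = 6(Δ_1 - Δ_0) = 156
  1·M_1 + 4·M_2 + 1·M_3 = 6(Δ_2 - Δ_1) = -90
Natural end conditions: M_0 = M_3 = 0.
Hence M_0 = 0, M_1 = 238/5, M_2 = -172/5, M_3 = 0.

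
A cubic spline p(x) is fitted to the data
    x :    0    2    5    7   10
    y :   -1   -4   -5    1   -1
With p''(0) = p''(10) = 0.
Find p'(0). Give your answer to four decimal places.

-1.4770

Put σ_i = p'' at the i-th knot. Here h = (2, 3, 2, 3) and Δ = (-3/2, -1/3, 3, -2/3), so the interior equations h_(i-1)·σ_(i-1) + 2(h_(i-1)+h_i)·σ_i + h_i·σ_(i+1) = 6(Δ_i − Δ_(i-1)) read
  2·σ_0 + 10·σ_1 + 3·σ_2 = 6(Δ_1 - Δ_0) = 7
  3·σ_1 + 10·σ_2 + 2·σ_3 = 6(Δ_2 - Δ_1) = 20
  2·σ_2 + 10·σ_3 + 3·σ_4 = 6(Δ_3 - Δ_2) = -22
Natural end conditions: σ_0 = σ_4 = 0.
Solving: σ_0 = 0, σ_1 = -2/29, σ_2 = 223/87, σ_3 = -236/87, σ_4 = 0.
On [0, 2], p'(x) = b_0 + 2c_0·x + 3d_0·x² with b_0 = Δ_0 - h_0(2σ_0 + σ_1)/6 = -257/174, c_0 = σ_0/2 = 0, d_0 = (σ_1 - σ_0)/(6h_0) = -1/174. So p'(0) = -257/174.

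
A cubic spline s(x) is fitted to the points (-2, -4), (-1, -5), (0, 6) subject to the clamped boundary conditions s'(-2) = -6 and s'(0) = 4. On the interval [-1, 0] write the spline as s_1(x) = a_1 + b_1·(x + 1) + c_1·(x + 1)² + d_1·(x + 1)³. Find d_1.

Let σ_i = s''(x_i). Step sizes h_i = 1, 1; slopes of the chords Δ_i = (y_(i+1) - y_i)/h_i = -1, 11.
  1·σ_0 + 4·σ_1 + 1·σ_2 = 6(Δ_1 - Δ_0) = 72
Clamped end conditions give two more equations: 2h_0·σ_0 + h_0·σ_1 = 6(Δ_0 - s'(-2)) = 30 and h_1·σ_1 + 2h_1·σ_2 = 6(s'(0) - Δ_1) = -42.
Forward elimination and back-substitution give σ_0 = 2, σ_1 = 26, σ_2 = -34.
On [-1, 0], with s_1(x) = a_1 + b_1·(x + 1) + c_1·(x + 1)² + d_1·(x + 1)³: c_1 = σ_1/2 = 13, d_1 = (σ_2 - σ_1)/(6h_1) = -10, b_1 = Δ_1 - h_1(2σ_1 + σ_2)/6 = 8.

-10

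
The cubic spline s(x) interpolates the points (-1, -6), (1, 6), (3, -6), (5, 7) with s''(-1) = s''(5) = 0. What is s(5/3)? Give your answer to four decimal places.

Let m_i = s''(x_i). Step sizes h_i = 2, 2, 2; slopes of the chords Δ_i = (y_(i+1) - y_i)/h_i = 6, -6, 13/2.
  2·m_0 + 8·m_1 + 2·m_2 = 6(Δ_1 - Δ_0) = -72
  2·m_1 + 8·m_2 + 2·m_3 = 6(Δ_2 - Δ_1) = 75
Natural end conditions: m_0 = m_3 = 0.
Forward elimination and back-substitution give m_0 = 0, m_1 = -121/10, m_2 = 62/5, m_3 = 0.
On [1, 3], s(x) = 6 - 31/15·(x - 1) - 121/20·(x - 1)² + 49/24·(x - 1)³.
With (x - 1) = 2/3: s(5/3) = 1028/405.

2.5383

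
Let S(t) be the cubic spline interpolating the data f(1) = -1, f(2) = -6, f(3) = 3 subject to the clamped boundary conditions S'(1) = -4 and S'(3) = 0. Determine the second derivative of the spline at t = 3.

Put m_i = S'' at the i-th knot. Here h = (1, 1) and Δ = (-5, 9), so the interior equations h_(i-1)·m_(i-1) + 2(h_(i-1)+h_i)·m_i + h_i·m_(i+1) = 6(Δ_i − Δ_(i-1)) read
  1·m_0 + 4·m_1 + 1·m_2 = 6(Δ_1 - Δ_0) = 84
Clamped end conditions give two more equations: 2h_0·m_0 + h_0·m_1 = 6(Δ_0 - S'(1)) = -6 and h_1·m_1 + 2h_1·m_2 = 6(S'(3) - Δ_1) = -54.
Forward elimination and back-substitution give m_0 = -22, m_1 = 38, m_2 = -46.

-46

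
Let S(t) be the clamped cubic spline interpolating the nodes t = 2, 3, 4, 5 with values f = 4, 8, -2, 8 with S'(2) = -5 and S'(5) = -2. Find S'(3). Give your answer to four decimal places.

Write M_i for S''(x_i). With h_i = 1, 1, 1 and divided differences Δ_i = 4, -10, 10, the continuity of S' gives the tridiagonal system
  1·M_0 + 4·M_1 + 1·M_2 = 6(Δ_1 - Δ_0) = -84
  1·M_1 + 4·M_2 + 1·M_3 = 6(Δ_2 - Δ_1) = 120
Clamped end conditions give two more equations: 2h_0·M_0 + h_0·M_1 = 6(Δ_0 - S'(2)) = 54 and h_2·M_2 + 2h_2·M_3 = 6(S'(5) - Δ_2) = -72.
Forward elimination and back-substitution give M_0 = 256/5, M_1 = -242/5, M_2 = 292/5, M_3 = -326/5.
On [3, 4], S'(t) = b_1 + 2c_1·(t - 3) + 3d_1·(t - 3)² with b_1 = Δ_1 - h_1(2M_1 + M_2)/6 = -18/5, c_1 = M_1/2 = -121/5, d_1 = (M_2 - M_1)/(6h_1) = 89/5. So S'(3) = -18/5.

-3.6000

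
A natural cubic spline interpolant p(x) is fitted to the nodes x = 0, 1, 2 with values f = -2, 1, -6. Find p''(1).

-15

With m_i denoting the second derivative at x_i, h_i = 1, 1, and Δ_i = (y_(i+1) − y_i)/h_i = 3, -7:
  1·m_0 + 4·m_1 + 1·m_2 = 6(Δ_1 - Δ_0) = -60
Natural end conditions: m_0 = m_2 = 0.
Solving: m_0 = 0, m_1 = -15, m_2 = 0.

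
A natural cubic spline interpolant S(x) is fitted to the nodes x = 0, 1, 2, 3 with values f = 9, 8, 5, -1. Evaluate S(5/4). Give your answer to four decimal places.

Write M_i for S''(x_i). With h_i = 1, 1, 1 and divided differences Δ_i = -1, -3, -6, the continuity of S' gives the tridiagonal system
  1·M_0 + 4·M_1 + 1·M_2 = 6(Δ_1 - Δ_0) = -12
  1·M_1 + 4·M_2 + 1·M_3 = 6(Δ_2 - Δ_1) = -18
Natural end conditions: M_0 = M_3 = 0.
Solving: M_0 = 0, M_1 = -2, M_2 = -4, M_3 = 0.
On [1, 2], S(x) = 8 - 5/3·(x - 1) - 1·(x - 1)² - 1/3·(x - 1)³.
With (x - 1) = 1/4: S(5/4) = 481/64.

7.5156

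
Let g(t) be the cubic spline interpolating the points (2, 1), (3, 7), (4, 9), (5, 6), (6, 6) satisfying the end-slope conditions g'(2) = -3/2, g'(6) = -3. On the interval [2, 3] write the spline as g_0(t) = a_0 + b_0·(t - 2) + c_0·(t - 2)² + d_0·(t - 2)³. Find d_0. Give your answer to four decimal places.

-6.5625

Let M_i = g''(x_i). Step sizes h_i = 1, 1, 1, 1; slopes of the chords Δ_i = (y_(i+1) - y_i)/h_i = 6, 2, -3, 0.
  1·M_0 + 4·M_1 + 1·M_2 = 6(Δ_1 - Δ_0) = -24
  1·M_1 + 4·M_2 + 1·M_3 = 6(Δ_2 - Δ_1) = -30
  1·M_2 + 4·M_3 + 1·M_4 = 6(Δ_3 - Δ_2) = 18
Clamped end conditions give two more equations: 2h_0·M_0 + h_0·M_1 = 6(Δ_0 - g'(2)) = 45 and h_3·M_3 + 2h_3·M_4 = 6(g'(6) - Δ_3) = -18.
Hence M_0 = 225/8, M_1 = -45/4, M_2 = -57/8, M_3 = 39/4, M_4 = -111/8.
On [2, 3], with g_0(t) = a_0 + b_0·(t - 2) + c_0·(t - 2)² + d_0·(t - 2)³: c_0 = M_0/2 = 225/16, d_0 = (M_1 - M_0)/(6h_0) = -105/16, b_0 = Δ_0 - h_0(2M_0 + M_1)/6 = -3/2.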